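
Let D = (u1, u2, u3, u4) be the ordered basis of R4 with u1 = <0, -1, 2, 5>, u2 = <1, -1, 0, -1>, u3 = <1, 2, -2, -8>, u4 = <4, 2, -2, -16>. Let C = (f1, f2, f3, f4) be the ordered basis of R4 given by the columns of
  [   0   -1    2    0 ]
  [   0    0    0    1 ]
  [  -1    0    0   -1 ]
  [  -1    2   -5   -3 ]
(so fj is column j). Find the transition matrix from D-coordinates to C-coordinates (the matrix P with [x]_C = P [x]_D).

Column j of P is [uj]_C, since P maps D-coordinates to C-coordinates.
Expressing u1 in C: u1 = -f1 - 2f2 - f3 - f4, so column 1 of P is <-1, -2, -1, -1>.
Doing the same for each uj gives P = [[-1, 1, 0, 0], [-2, 1, -1, 0], [-1, 1, 0, 2], [-1, -1, 2, 2]].

[[-1, 1, 0, 0], [-2, 1, -1, 0], [-1, 1, 0, 2], [-1, -1, 2, 2]]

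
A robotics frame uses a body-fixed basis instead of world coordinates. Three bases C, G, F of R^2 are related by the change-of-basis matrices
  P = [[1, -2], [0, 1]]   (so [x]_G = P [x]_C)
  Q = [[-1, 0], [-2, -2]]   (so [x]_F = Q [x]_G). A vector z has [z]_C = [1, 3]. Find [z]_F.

Apply P to get G-coordinates [-5, 3], then Q to get F-coordinates.
The result is [z]_F = [5, 4].

[5, 4]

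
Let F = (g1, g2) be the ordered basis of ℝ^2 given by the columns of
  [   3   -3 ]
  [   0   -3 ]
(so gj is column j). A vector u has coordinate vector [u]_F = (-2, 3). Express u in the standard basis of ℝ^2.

By definition u = -2g1 + 3g2.
Summing componentwise gives (-15, -9).

(-15, -9)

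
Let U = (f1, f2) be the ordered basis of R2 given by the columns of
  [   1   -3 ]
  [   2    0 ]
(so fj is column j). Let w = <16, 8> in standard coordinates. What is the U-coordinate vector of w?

We seek scalars with c_1 f1 + c_2 f2 = w; equivalently solve M c = w where the columns of M are f1, f2.
System: c_1 - 3c_2 = 16, 2c_1 + 0c_2 = 8; solving gives c_1 = 4, c_2 = -4.
Check: 4f1 - 4f2 = <16, 8>.

<4, -4>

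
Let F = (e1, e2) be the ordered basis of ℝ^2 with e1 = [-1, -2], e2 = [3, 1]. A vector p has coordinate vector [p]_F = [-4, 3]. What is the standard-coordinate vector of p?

[13, 11]

The coordinates say p = -4e1 + 3e2; adding the scaled basis vectors gives [13, 11].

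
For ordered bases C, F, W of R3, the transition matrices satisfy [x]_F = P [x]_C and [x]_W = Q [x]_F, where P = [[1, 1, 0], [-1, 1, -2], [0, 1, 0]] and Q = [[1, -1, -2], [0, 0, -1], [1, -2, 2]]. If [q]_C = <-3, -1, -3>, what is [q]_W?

Composing the changes, [q]_W = Q P [q]_C.
Q P = [[2, -2, 2], [0, -1, 0], [3, 1, 4]]; applying this to <-3, -1, -3> gives <-10, 1, -22>.

<-10, 1, -22>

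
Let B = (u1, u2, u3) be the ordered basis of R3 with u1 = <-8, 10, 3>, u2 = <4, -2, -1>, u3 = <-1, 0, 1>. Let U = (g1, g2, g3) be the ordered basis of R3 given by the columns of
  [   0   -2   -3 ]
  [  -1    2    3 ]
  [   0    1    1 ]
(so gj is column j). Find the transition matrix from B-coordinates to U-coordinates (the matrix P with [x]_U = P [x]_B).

Let M have columns uj and N have columns gj. Then for every x, N [x]_U = x = M [x]_B, so P = N^(-1) M.
Since det N = 1, N^(-1) has integer entries; multiplying gives P = [[-2, -2, 1], [1, 1, 2], [2, -2, -1]].

[[-2, -2, 1], [1, 1, 2], [2, -2, -1]]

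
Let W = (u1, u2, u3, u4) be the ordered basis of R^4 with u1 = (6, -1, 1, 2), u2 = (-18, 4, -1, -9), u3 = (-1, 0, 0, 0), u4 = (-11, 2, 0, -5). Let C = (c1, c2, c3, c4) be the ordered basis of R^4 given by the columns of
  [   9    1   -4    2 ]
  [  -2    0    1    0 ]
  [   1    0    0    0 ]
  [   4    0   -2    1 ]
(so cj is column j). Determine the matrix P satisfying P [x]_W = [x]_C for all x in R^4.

[[1, -1, 0, 0], [1, 1, -1, -1], [1, 2, 0, 2], [0, -1, 0, -1]]

Column j of P is [uj]_C, since P maps W-coordinates to C-coordinates.
Expressing u1 in C: u1 = c1 + c2 + c3 + 0·c4, so column 1 of P is (1, 1, 1, 0).
Doing the same for each uj gives P = [[1, -1, 0, 0], [1, 1, -1, -1], [1, 2, 0, 2], [0, -1, 0, -1]].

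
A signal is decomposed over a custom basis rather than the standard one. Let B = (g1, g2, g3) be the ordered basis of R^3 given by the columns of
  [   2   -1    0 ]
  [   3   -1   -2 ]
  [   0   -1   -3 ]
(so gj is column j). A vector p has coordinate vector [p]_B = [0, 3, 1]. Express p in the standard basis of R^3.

p = M [p]_B, where M has columns g1, ..., g3.
Carrying out the matrix-vector product, p = [-3, -5, -6].

[-3, -5, -6]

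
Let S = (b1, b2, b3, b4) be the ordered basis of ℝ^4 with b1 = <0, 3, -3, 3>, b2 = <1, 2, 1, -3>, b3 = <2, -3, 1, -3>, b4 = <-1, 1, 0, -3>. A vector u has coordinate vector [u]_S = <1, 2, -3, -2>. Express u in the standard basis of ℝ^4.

The coordinates say u = b1 + 2b2 - 3b3 - 2b4; adding the scaled basis vectors gives <-2, 14, -4, 12>.

<-2, 14, -4, 12>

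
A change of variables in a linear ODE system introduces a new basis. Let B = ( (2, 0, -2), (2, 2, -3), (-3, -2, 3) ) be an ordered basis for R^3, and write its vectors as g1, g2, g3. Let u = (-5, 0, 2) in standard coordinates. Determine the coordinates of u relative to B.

(-1, 3, 3)

[u]_B is the unique c with M c = u, where M has columns g1, ..., g3.
Row-reducing the augmented matrix [M | u] gives c = (-1, 3, 3).
Check: -g1 + 3g2 + 3g3 = (-5, 0, 2).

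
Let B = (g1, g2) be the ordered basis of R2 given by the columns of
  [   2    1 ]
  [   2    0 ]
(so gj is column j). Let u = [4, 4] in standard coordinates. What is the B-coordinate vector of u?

[2, 0]

[u]_B is the unique c with M c = u, where M has columns g1, g2.
System: 2c_1 + c_2 = 4, 2c_1 + 0c_2 = 4; solving gives c_1 = 2, c_2 = 0.
Check: 2g1 + 0·g2 = [4, 4].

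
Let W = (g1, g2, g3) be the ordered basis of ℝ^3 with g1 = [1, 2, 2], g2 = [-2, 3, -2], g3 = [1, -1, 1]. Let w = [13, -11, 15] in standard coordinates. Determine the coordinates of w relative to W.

We seek scalars with c_1 g1 + ... + c_3 g3 = w; equivalently solve M c = w where the columns of M are g1, ..., g3.
Solving this 3x3 system gives c = (2, -4, 3).
Check: 2g1 - 4g2 + 3g3 = [13, -11, 15].

[2, -4, 3]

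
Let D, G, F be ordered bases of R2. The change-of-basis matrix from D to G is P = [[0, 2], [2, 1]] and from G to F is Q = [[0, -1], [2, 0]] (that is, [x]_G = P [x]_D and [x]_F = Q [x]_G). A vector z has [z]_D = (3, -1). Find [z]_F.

(-5, -4)

First [z]_G = P [z]_D = (-2, 5).
Then [z]_F = Q [z]_G = (-5, -4).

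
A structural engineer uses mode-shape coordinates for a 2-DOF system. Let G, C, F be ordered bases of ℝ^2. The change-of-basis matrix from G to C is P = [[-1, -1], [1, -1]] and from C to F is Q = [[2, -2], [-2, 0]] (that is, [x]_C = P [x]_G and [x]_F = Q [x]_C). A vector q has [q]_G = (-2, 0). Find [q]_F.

First [q]_C = P [q]_G = (2, -2).
Then [q]_F = Q [q]_C = (8, -4).

(8, -4)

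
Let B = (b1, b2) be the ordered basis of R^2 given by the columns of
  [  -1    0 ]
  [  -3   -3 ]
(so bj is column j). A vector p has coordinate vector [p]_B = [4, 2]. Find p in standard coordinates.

[-4, -18]

The coordinates say p = 4b1 + 2b2; adding the scaled basis vectors gives [-4, -18].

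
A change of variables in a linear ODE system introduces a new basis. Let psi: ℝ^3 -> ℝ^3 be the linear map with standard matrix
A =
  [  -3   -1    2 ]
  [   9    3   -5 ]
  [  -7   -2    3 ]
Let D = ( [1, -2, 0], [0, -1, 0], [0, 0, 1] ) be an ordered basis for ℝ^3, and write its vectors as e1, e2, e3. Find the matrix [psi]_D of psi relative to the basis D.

[[-1, 1, 2], [-1, 1, 1], [-3, 2, 3]]

The j-th column of [psi]_D is [psi(ej)]_D.
psi(e1) = A e1 = [-1, 3, -3] = -e1 - e2 - 3e3, so column 1 is [-1, -1, -3].
Repeating for e2, e3 and assembling the columns gives [[-1, 1, 2], [-1, 1, 1], [-3, 2, 3]].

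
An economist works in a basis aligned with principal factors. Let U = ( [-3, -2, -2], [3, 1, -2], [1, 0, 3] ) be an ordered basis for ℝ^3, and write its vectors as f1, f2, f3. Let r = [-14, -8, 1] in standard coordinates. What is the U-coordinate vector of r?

[3, -2, 1]

We seek scalars with c_1 f1 + ... + c_3 f3 = r; equivalently solve M c = r where the columns of M are f1, ..., f3.
Solving this 3x3 system gives c = (3, -2, 1).
Check: 3f1 - 2f2 + f3 = [-14, -8, 1].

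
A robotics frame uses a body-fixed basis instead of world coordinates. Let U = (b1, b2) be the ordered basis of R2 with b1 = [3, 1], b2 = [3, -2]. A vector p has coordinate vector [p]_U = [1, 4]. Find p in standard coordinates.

By definition p = b1 + 4b2.
Summing componentwise gives [15, -7].

[15, -7]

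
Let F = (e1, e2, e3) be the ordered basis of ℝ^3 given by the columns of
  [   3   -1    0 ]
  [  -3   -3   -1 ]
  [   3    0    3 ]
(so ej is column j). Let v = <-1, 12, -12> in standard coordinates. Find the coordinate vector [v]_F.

Write v = c_1 e1 + ... + c_3 e3 and solve for the c_i.
Solving this 3x3 system gives c = (-1, -2, -3).
Check: -e1 - 2e2 - 3e3 = <-1, 12, -12>.

<-1, -2, -3>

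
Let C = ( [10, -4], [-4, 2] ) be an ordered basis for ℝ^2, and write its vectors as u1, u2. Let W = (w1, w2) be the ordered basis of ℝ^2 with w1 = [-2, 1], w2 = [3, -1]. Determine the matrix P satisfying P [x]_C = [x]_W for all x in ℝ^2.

Take x = uj: its C-coordinates are the j-th standard unit vector, so P e_j — column j of P — equals [uj]_W.
u1 = -2w1 + 2w2, giving column 1 = [-2, 2]; repeating for each j gives P = [[-2, 2], [2, 0]].

[[-2, 2], [2, 0]]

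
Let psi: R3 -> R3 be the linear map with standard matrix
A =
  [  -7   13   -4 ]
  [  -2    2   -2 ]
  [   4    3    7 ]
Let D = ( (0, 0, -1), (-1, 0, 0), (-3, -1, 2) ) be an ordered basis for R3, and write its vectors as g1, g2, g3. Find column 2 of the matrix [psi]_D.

(0, -1, -2)

Column 2 of [psi]_D is the D-coordinate vector of psi(g2).
In standard coordinates psi(g2) = A g2 = (7, 2, -4).
Converting to D: (7, 2, -4) = 0·g1 - g2 - 2g3, so the coordinate vector is (0, -1, -2).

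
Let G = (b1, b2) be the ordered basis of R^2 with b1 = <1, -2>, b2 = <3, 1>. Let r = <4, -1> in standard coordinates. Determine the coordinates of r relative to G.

<1, 1>

Write r = c_1 b1 + c_2 b2 and solve for the c_i.
System: c_1 + 3c_2 = 4, -2c_1 + c_2 = -1; solving gives c_1 = 1, c_2 = 1.
Check: b1 + b2 = <4, -1>.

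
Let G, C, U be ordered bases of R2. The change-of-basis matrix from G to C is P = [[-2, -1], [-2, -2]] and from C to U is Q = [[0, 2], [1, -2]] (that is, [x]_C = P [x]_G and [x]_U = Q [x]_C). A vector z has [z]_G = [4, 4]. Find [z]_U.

First [z]_C = P [z]_G = [-12, -16].
Then [z]_U = Q [z]_C = [-32, 20].

[-32, 20]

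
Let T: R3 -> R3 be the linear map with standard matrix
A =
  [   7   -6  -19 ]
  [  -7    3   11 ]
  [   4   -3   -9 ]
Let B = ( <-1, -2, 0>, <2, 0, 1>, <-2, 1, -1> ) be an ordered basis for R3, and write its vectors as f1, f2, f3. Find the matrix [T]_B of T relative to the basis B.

[[-1, 3, -3], [1, 2, -2], [-1, 3, 0]]

The j-th column of [T]_B is [T(fj)]_B.
T(f1) = A f1 = <5, 1, 2> = -f1 + f2 - f3, so column 1 is <-1, 1, -1>.
Repeating for f2, f3 and assembling the columns gives [[-1, 3, -3], [1, 2, -2], [-1, 3, 0]].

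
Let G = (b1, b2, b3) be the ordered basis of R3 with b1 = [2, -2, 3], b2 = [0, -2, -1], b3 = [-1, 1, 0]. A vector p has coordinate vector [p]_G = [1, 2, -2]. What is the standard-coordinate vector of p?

[4, -8, 1]

By definition p = b1 + 2b2 - 2b3.
Summing componentwise gives [4, -8, 1].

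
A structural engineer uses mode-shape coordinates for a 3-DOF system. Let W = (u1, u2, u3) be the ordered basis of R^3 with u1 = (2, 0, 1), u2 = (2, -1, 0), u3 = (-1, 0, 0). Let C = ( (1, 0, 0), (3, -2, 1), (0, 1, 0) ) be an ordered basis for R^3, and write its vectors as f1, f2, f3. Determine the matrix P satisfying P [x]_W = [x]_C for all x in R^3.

[[-1, 2, -1], [1, 0, 0], [2, -1, 0]]

Take x = uj: its W-coordinates are the j-th standard unit vector, so P e_j — column j of P — equals [uj]_C.
u1 = -f1 + f2 + 2f3, giving column 1 = (-1, 1, 2); repeating for each j gives P = [[-1, 2, -1], [1, 0, 0], [2, -1, 0]].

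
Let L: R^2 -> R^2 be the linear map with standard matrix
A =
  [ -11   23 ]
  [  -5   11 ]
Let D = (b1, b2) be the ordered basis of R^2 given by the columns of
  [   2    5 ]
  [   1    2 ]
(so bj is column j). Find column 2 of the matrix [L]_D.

[3, -3]

Column 2 of [L]_D is the D-coordinate vector of L(b2).
In standard coordinates L(b2) = A b2 = [-9, -3].
Converting to D: [-9, -3] = 3b1 - 3b2, so the coordinate vector is [3, -3].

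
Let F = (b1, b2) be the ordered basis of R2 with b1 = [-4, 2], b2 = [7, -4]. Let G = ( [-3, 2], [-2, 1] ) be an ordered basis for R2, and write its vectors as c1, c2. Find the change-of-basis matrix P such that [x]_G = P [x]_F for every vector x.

[[0, -1], [2, -2]]

Let M have columns bj and N have columns cj. Then for every x, N [x]_G = x = M [x]_F, so P = N^(-1) M.
Since det N = 1, N^(-1) has integer entries; multiplying gives P = [[0, -1], [2, -2]].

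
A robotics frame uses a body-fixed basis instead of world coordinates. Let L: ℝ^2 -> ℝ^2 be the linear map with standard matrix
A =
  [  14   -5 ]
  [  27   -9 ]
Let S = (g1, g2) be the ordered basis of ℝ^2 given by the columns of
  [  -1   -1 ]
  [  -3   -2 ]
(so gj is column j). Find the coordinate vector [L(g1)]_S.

<2, -3>

Column 1 of [L]_S is the S-coordinate vector of L(g1).
In standard coordinates L(g1) = A g1 = <1, 0>.
Converting to S: <1, 0> = 2g1 - 3g2, so the coordinate vector is <2, -3>.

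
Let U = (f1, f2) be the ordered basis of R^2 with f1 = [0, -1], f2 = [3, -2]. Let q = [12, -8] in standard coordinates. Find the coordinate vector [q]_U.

[q]_U is the unique c with M c = q, where M has columns f1, f2.
System: 0c_1 + 3c_2 = 12, -c_1 - 2c_2 = -8; solving gives c_1 = 0, c_2 = 4.
Check: 0·f1 + 4f2 = [12, -8].

[0, 4]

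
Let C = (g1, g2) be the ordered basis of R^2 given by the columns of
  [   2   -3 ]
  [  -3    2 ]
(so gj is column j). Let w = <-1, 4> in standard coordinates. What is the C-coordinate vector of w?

Write w = c_1 g1 + c_2 g2 and solve for the c_i.
System: 2c_1 - 3c_2 = -1, -3c_1 + 2c_2 = 4; solving gives c_1 = -2, c_2 = -1.
Check: -2g1 - g2 = <-1, 4>.

<-2, -1>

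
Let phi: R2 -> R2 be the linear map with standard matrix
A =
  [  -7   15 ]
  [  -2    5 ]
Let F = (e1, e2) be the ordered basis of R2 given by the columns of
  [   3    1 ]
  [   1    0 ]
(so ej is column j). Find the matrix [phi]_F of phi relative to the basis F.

Let P have columns e1, e2. Then [phi]_F = P^(-1) A P.
Here det P = -1, so P^(-1) is integer; computing A P first and then P^(-1)(A P) gives [[-1, -2], [-3, -1]].

[[-1, -2], [-3, -1]]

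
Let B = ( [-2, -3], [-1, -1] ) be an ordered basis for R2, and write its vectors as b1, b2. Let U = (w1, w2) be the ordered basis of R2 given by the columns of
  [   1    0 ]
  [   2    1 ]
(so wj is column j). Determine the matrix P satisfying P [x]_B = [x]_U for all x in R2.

[[-2, -1], [1, 1]]

Let M have columns bj and N have columns wj. Then for every x, N [x]_U = x = M [x]_B, so P = N^(-1) M.
Since det N = 1, N^(-1) has integer entries; multiplying gives P = [[-2, -1], [1, 1]].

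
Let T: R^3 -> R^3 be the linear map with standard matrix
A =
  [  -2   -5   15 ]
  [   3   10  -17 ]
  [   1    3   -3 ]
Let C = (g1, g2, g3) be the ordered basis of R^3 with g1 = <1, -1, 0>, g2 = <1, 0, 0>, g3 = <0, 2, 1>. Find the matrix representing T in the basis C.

Let P have columns g1, ..., g3. Then [T]_C = P^(-1) A P.
Here det P = 1, so P^(-1) is integer; computing A P first and then P^(-1)(A P) gives [[3, -1, 3], [0, -1, 2], [-2, 1, 3]].

[[3, -1, 3], [0, -1, 2], [-2, 1, 3]]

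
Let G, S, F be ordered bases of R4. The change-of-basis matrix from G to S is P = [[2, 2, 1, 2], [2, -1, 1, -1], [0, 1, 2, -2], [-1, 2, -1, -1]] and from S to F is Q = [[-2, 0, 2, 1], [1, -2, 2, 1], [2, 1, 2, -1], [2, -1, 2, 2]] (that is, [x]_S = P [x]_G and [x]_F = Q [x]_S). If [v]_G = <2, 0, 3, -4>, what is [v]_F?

First [v]_S = P [v]_G = <-1, 11, 14, -1>.
Then [v]_F = Q [v]_S = <29, 4, 38, 13>.

<29, 4, 38, 13>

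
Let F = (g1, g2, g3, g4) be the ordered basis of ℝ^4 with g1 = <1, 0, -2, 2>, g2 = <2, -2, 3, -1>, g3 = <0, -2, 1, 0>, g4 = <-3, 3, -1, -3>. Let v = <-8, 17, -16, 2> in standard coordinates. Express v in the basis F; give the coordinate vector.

[v]_F is the unique c with M c = v, where M has columns g1, ..., g4.
Gaussian elimination on [M | v] yields c = (1, -3, -4, 1).
Check: g1 - 3g2 - 4g3 + g4 = <-8, 17, -16, 2>.

<1, -3, -4, 1>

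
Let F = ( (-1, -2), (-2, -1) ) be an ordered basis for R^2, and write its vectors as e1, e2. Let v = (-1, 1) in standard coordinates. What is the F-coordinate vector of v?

(-1, 1)

Write v = c_1 e1 + c_2 e2 and solve for the c_i.
System: -c_1 - 2c_2 = -1, -2c_1 - c_2 = 1; solving gives c_1 = -1, c_2 = 1.
Check: -e1 + e2 = (-1, 1).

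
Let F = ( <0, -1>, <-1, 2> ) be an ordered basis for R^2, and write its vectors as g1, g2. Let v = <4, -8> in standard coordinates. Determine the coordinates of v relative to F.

We seek scalars with c_1 g1 + c_2 g2 = v; equivalently solve M c = v where the columns of M are g1, g2.
System: 0c_1 - c_2 = 4, -c_1 + 2c_2 = -8; solving gives c_1 = 0, c_2 = -4.
Check: 0·g1 - 4g2 = <4, -8>.

<0, -4>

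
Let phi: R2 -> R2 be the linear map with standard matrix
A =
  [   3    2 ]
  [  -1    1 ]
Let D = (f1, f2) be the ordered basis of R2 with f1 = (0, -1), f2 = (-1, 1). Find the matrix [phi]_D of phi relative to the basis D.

[[3, -1], [2, 1]]

The j-th column of [phi]_D is [phi(fj)]_D.
phi(f1) = A f1 = (-2, -1) = 3f1 + 2f2, so column 1 is (3, 2).
Repeating for f2 and assembling the columns gives [[3, -1], [2, 1]].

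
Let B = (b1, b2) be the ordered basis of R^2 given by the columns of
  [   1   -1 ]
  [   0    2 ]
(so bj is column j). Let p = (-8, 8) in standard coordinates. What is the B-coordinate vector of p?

(-4, 4)

Write p = c_1 b1 + c_2 b2 and solve for the c_i.
System: c_1 - c_2 = -8, 0c_1 + 2c_2 = 8; solving gives c_1 = -4, c_2 = 4.
Check: -4b1 + 4b2 = (-8, 8).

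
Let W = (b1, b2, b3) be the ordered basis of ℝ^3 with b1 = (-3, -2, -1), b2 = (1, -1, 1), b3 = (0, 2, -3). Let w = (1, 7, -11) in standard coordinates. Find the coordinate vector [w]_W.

(0, 1, 4)

Write w = c_1 b1 + ... + c_3 b3 and solve for the c_i.
Solving this 3x3 system gives c = (0, 1, 4).
Check: 0·b1 + b2 + 4b3 = (1, 7, -11).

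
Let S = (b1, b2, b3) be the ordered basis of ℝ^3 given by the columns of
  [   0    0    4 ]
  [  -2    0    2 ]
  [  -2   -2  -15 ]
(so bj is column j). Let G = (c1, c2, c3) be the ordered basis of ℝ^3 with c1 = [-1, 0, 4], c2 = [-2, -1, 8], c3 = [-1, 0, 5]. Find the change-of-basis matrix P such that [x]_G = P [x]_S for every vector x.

Take x = bj: its S-coordinates are the j-th standard unit vector, so P e_j — column j of P — equals [bj]_G.
b1 = -2c1 + 2c2 - 2c3, giving column 1 = [-2, 2, -2]; repeating for each j gives P = [[-2, 2, -1], [2, 0, -2], [-2, -2, 1]].

[[-2, 2, -1], [2, 0, -2], [-2, -2, 1]]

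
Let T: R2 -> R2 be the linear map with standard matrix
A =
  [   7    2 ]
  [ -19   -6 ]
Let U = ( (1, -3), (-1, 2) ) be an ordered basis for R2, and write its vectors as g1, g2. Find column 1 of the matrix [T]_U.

Compute T(g1) = A g1 = (1, -1) in standard coordinates.
Then write this in U-coordinates: solve for y in y_1 g1 + y_2 g2 = (1, -1).
This gives y = (-1, -2), which is column 1 of [T]_U.

(-1, -2)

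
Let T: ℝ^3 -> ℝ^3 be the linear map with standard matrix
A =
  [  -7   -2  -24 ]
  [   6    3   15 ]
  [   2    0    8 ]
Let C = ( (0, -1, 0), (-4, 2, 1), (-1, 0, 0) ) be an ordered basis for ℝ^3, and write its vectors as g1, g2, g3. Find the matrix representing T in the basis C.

The j-th column of [T]_C is [T(gj)]_C.
T(g1) = A g1 = (2, -3, 0) = 3g1 + 0·g2 - 2g3, so column 1 is (3, 0, -2).
Repeating for g2, g3 and assembling the columns gives [[3, 3, 2], [0, 0, -2], [-2, 0, 1]].

[[3, 3, 2], [0, 0, -2], [-2, 0, 1]]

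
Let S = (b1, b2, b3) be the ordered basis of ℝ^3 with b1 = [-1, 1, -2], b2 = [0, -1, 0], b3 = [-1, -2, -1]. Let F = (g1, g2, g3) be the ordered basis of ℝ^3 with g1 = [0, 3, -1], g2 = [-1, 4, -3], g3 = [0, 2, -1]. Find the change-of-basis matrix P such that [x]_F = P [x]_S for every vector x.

Take x = bj: its S-coordinates are the j-th standard unit vector, so P e_j — column j of P — equals [bj]_F.
b1 = -g1 + g2 + 0·g3, giving column 1 = [-1, 1, 0]; repeating for each j gives P = [[-1, -1, -2], [1, 0, 1], [0, 1, 0]].

[[-1, -1, -2], [1, 0, 1], [0, 1, 0]]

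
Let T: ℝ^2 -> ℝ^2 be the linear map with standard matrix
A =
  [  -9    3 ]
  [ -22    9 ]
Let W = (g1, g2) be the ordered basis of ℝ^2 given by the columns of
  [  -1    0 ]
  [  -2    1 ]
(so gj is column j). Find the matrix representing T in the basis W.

With P the matrix whose columns are g1, g2, [T]_W = P^(-1) A P.
Column by column: T(g1) = A g1 = (3, 4); its W-coordinates (-3, -2) give column 1.
Continuing for each basis vector yields [T]_W = [[-3, -3], [-2, 3]].

[[-3, -3], [-2, 3]]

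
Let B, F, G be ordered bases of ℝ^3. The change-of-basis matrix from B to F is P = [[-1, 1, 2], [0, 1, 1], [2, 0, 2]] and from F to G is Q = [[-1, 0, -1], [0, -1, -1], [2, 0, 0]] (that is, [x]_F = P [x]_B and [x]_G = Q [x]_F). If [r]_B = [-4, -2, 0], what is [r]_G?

[6, 10, 4]

Apply P to get F-coordinates [2, -2, -8], then Q to get G-coordinates.
The result is [r]_G = [6, 10, 4].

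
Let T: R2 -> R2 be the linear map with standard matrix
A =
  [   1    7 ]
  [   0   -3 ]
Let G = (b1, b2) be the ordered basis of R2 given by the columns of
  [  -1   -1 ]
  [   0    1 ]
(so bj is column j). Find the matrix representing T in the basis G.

With P the matrix whose columns are b1, b2, [T]_G = P^(-1) A P.
Column by column: T(b1) = A b1 = <-1, 0>; its G-coordinates <1, 0> give column 1.
Continuing for each basis vector yields [T]_G = [[1, -3], [0, -3]].

[[1, -3], [0, -3]]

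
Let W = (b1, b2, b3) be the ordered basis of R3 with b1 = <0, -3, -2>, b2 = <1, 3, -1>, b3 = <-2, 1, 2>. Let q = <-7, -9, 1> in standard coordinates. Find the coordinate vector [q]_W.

<3, -1, 3>

We seek scalars with c_1 b1 + ... + c_3 b3 = q; equivalently solve M c = q where the columns of M are b1, ..., b3.
Gaussian elimination on [M | q] yields c = (3, -1, 3).
Check: 3b1 - b2 + 3b3 = <-7, -9, 1>.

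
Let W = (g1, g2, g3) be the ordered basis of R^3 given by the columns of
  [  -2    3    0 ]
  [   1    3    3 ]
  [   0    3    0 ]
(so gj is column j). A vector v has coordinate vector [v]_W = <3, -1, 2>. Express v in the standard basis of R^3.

By definition v = 3g1 - g2 + 2g3.
Summing componentwise gives <-9, 6, -3>.

<-9, 6, -3>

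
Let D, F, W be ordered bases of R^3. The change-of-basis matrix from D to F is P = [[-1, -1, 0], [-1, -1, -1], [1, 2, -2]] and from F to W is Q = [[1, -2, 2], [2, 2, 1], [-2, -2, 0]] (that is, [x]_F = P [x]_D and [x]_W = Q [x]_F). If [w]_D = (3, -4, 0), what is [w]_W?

(-11, -1, -4)

First [w]_F = P [w]_D = (1, 1, -5).
Then [w]_W = Q [w]_F = (-11, -1, -4).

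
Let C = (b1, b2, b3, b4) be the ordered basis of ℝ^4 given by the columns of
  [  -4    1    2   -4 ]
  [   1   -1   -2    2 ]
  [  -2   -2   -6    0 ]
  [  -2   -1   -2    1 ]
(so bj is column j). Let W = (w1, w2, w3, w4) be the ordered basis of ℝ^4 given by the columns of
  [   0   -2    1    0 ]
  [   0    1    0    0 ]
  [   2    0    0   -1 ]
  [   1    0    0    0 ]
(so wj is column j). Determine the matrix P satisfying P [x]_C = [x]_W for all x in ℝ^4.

[[-2, -1, -2, 1], [1, -1, -2, 2], [-2, -1, -2, 0], [-2, 0, 2, 2]]

Take x = bj: its C-coordinates are the j-th standard unit vector, so P e_j — column j of P — equals [bj]_W.
b1 = -2w1 + w2 - 2w3 - 2w4, giving column 1 = <-2, 1, -2, -2>; repeating for each j gives P = [[-2, -1, -2, 1], [1, -1, -2, 2], [-2, -1, -2, 0], [-2, 0, 2, 2]].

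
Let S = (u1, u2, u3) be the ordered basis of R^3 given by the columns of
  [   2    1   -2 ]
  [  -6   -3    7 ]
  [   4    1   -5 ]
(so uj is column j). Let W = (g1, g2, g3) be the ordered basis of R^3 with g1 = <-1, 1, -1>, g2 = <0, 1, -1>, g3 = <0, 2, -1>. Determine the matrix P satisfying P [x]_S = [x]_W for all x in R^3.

Let M have columns uj and N have columns gj. Then for every x, N [x]_W = x = M [x]_S, so P = N^(-1) M.
Since det N = -1, N^(-1) has integer entries; multiplying gives P = [[-2, -1, 2], [0, 2, 1], [-2, -2, 2]].

[[-2, -1, 2], [0, 2, 1], [-2, -2, 2]]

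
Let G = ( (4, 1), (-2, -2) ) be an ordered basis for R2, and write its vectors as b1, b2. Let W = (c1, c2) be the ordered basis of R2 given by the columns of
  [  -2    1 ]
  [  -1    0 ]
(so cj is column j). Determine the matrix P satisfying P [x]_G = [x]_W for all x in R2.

Take x = bj: its G-coordinates are the j-th standard unit vector, so P e_j — column j of P — equals [bj]_W.
b1 = -c1 + 2c2, giving column 1 = (-1, 2); repeating for each j gives P = [[-1, 2], [2, 2]].

[[-1, 2], [2, 2]]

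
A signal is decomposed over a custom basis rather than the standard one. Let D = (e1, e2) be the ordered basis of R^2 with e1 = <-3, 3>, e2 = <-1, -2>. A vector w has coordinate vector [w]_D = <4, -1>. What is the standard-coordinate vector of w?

<-11, 14>

The coordinates say w = 4e1 - e2; adding the scaled basis vectors gives <-11, 14>.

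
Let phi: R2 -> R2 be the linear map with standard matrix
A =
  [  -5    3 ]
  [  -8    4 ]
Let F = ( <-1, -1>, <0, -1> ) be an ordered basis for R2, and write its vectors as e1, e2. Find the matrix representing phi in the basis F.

[[-2, 3], [-2, 1]]

With P the matrix whose columns are e1, e2, [phi]_F = P^(-1) A P.
Column by column: phi(e1) = A e1 = <2, 4>; its F-coordinates <-2, -2> give column 1.
Continuing for each basis vector yields [phi]_F = [[-2, 3], [-2, 1]].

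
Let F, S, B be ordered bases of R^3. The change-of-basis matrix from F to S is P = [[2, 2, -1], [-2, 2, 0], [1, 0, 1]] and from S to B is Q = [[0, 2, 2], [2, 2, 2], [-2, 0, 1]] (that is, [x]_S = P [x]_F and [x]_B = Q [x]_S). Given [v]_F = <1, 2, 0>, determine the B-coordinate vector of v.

Apply P to get S-coordinates <6, 2, 1>, then Q to get B-coordinates.
The result is [v]_B = <6, 18, -11>.

<6, 18, -11>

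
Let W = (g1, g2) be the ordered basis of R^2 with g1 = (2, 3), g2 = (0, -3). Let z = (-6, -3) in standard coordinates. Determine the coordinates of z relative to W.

[z]_W is the unique c with M c = z, where M has columns g1, g2.
System: 2c_1 + 0c_2 = -6, 3c_1 - 3c_2 = -3; solving gives c_1 = -3, c_2 = -2.
Check: -3g1 - 2g2 = (-6, -3).

(-3, -2)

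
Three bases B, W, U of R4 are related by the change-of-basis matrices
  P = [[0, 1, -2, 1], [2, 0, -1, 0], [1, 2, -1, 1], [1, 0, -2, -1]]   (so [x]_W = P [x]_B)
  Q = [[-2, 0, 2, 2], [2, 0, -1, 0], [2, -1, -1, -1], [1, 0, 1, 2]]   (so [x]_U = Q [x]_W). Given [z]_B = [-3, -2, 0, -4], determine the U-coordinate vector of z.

Apply P to get W-coordinates [-6, -6, -11, 1], then Q to get U-coordinates.
The result is [z]_U = [-8, -1, 4, -15].

[-8, -1, 4, -15]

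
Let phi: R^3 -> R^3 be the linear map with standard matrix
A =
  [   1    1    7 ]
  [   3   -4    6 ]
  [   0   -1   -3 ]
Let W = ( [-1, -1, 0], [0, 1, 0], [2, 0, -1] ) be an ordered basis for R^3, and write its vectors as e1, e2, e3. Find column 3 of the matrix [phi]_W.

[-1, -1, -3]

Compute phi(e3) = A e3 = [-5, 0, 3] in standard coordinates.
Then write this in W-coordinates: solve for y in y_1 e1 + ... + y_3 e3 = [-5, 0, 3].
This gives y = [-1, -1, -3], which is column 3 of [phi]_W.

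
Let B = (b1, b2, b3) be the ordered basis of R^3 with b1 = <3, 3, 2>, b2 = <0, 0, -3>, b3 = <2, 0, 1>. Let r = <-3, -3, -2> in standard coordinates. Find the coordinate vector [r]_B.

Write r = c_1 b1 + ... + c_3 b3 and solve for the c_i.
Gaussian elimination on [M | r] yields c = (-1, 0, 0).
Check: -b1 + 0·b2 + 0·b3 = <-3, -3, -2>.

<-1, 0, 0>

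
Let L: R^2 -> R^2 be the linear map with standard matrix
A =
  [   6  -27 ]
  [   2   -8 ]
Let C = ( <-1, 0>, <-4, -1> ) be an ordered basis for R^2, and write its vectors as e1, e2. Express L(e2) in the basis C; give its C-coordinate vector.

Column 2 of [L]_C is the C-coordinate vector of L(e2).
In standard coordinates L(e2) = A e2 = <3, 0>.
Converting to C: <3, 0> = -3e1 + 0·e2, so the coordinate vector is <-3, 0>.

<-3, 0>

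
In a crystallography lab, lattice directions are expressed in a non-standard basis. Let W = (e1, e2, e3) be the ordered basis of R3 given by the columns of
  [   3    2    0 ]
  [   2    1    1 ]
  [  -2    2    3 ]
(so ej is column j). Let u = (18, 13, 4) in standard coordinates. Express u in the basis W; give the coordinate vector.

(4, 3, 2)

Write u = c_1 e1 + ... + c_3 e3 and solve for the c_i.
Row-reducing the augmented matrix [M | u] gives c = (4, 3, 2).
Check: 4e1 + 3e2 + 2e3 = (18, 13, 4).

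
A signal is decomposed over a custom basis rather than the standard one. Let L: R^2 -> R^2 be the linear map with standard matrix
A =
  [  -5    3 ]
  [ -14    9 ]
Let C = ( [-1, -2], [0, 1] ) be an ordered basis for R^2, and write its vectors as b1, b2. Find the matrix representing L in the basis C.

Let P have columns b1, b2. Then [L]_C = P^(-1) A P.
Here det P = -1, so P^(-1) is integer; computing A P first and then P^(-1)(A P) gives [[1, -3], [-2, 3]].

[[1, -3], [-2, 3]]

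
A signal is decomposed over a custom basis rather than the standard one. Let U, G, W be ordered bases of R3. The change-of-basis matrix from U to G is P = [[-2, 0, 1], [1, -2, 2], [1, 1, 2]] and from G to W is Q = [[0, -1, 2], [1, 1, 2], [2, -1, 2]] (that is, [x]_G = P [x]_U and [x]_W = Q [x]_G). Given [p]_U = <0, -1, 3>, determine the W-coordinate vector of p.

First [p]_G = P [p]_U = <3, 8, 5>.
Then [p]_W = Q [p]_G = <2, 21, 8>.

<2, 21, 8>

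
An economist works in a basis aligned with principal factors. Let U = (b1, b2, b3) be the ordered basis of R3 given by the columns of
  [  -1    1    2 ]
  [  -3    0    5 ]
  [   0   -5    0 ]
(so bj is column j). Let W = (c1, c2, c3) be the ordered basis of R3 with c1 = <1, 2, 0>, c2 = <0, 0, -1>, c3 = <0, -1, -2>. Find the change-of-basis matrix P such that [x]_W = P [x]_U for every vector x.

Take x = bj: its U-coordinates are the j-th standard unit vector, so P e_j — column j of P — equals [bj]_W.
b1 = -c1 - 2c2 + c3, giving column 1 = <-1, -2, 1>; repeating for each j gives P = [[-1, 1, 2], [-2, 1, 2], [1, 2, -1]].

[[-1, 1, 2], [-2, 1, 2], [1, 2, -1]]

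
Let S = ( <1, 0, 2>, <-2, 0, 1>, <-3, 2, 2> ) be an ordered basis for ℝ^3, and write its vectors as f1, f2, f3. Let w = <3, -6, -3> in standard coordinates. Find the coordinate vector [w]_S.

<0, 3, -3>

We seek scalars with c_1 f1 + ... + c_3 f3 = w; equivalently solve M c = w where the columns of M are f1, ..., f3.
Gaussian elimination on [M | w] yields c = (0, 3, -3).
Check: 0·f1 + 3f2 - 3f3 = <3, -6, -3>.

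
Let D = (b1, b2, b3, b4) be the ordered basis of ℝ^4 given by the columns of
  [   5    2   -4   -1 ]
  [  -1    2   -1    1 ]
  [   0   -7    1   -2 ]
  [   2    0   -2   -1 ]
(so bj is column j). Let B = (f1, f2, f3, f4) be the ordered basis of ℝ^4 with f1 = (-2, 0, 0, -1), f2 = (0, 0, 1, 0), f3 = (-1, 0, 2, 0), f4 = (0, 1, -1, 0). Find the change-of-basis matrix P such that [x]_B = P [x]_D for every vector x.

Take x = bj: its D-coordinates are the j-th standard unit vector, so P e_j — column j of P — equals [bj]_B.
b1 = -2f1 + f2 - f3 - f4, giving column 1 = (-2, 1, -1, -1); repeating for each j gives P = [[-2, 0, 2, 1], [1, -1, 0, 1], [-1, -2, 0, -1], [-1, 2, -1, 1]].

[[-2, 0, 2, 1], [1, -1, 0, 1], [-1, -2, 0, -1], [-1, 2, -1, 1]]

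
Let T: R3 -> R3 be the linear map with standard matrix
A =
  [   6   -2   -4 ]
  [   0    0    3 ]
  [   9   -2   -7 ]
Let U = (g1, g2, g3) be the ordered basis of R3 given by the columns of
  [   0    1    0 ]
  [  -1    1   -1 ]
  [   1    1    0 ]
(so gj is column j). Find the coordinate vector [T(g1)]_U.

[-3, -2, -2]

Column 1 of [T]_U is the U-coordinate vector of T(g1).
In standard coordinates T(g1) = A g1 = [-2, 3, -5].
Converting to U: [-2, 3, -5] = -3g1 - 2g2 - 2g3, so the coordinate vector is [-3, -2, -2].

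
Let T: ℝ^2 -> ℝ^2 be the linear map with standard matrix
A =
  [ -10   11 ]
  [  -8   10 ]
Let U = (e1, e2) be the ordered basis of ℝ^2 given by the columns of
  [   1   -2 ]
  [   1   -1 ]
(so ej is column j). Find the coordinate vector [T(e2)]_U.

(3, -3)

Compute T(e2) = A e2 = (9, 6) in standard coordinates.
Then write this in U-coordinates: solve for y in y_1 e1 + y_2 e2 = (9, 6).
This gives y = (3, -3), which is column 2 of [T]_U.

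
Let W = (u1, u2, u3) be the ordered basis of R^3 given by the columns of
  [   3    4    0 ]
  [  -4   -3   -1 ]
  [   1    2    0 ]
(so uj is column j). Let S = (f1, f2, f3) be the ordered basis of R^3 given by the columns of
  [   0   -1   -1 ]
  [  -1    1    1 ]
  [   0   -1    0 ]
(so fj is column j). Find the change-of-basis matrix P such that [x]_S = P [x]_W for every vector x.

[[1, -1, 1], [-1, -2, 0], [-2, -2, 0]]

Let M have columns uj and N have columns fj. Then for every x, N [x]_S = x = M [x]_W, so P = N^(-1) M.
Since det N = -1, N^(-1) has integer entries; multiplying gives P = [[1, -1, 1], [-1, -2, 0], [-2, -2, 0]].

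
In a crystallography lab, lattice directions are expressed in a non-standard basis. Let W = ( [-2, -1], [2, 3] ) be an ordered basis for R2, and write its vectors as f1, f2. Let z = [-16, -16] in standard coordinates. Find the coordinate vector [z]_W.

[4, -4]

[z]_W is the unique c with M c = z, where M has columns f1, f2.
System: -2c_1 + 2c_2 = -16, -c_1 + 3c_2 = -16; solving gives c_1 = 4, c_2 = -4.
Check: 4f1 - 4f2 = [-16, -16].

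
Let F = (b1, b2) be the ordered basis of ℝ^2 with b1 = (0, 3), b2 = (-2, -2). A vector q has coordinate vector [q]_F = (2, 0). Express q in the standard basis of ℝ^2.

By definition q = 2b1 + 0·b2.
Summing componentwise gives (0, 6).

(0, 6)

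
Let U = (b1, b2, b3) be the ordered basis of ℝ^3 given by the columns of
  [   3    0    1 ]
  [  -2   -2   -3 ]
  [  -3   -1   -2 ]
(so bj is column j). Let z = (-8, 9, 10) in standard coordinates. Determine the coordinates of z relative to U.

We seek scalars with c_1 b1 + ... + c_3 b3 = z; equivalently solve M c = z where the columns of M are b1, ..., b3.
Row-reducing the augmented matrix [M | z] gives c = (-3, -3, 1).
Check: -3b1 - 3b2 + b3 = (-8, 9, 10).

(-3, -3, 1)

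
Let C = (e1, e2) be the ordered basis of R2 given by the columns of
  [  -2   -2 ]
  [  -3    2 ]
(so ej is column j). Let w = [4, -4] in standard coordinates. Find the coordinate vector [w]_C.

We seek scalars with c_1 e1 + c_2 e2 = w; equivalently solve M c = w where the columns of M are e1, e2.
System: -2c_1 - 2c_2 = 4, -3c_1 + 2c_2 = -4; solving gives c_1 = 0, c_2 = -2.
Check: 0·e1 - 2e2 = [4, -4].

[0, -2]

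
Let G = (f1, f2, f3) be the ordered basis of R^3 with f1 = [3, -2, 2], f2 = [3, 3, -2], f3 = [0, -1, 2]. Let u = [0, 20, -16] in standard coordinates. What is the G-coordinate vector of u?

[u]_G is the unique c with M c = u, where M has columns f1, ..., f3.
Row-reducing the augmented matrix [M | u] gives c = (-4, 4, 0).
Check: -4f1 + 4f2 + 0·f3 = [0, 20, -16].

[-4, 4, 0]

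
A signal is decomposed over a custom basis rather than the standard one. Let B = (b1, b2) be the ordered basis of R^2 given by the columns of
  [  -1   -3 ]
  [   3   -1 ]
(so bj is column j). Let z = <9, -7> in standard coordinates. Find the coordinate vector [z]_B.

<-3, -2>

[z]_B is the unique c with M c = z, where M has columns b1, b2.
System: -c_1 - 3c_2 = 9, 3c_1 - c_2 = -7; solving gives c_1 = -3, c_2 = -2.
Check: -3b1 - 2b2 = <9, -7>.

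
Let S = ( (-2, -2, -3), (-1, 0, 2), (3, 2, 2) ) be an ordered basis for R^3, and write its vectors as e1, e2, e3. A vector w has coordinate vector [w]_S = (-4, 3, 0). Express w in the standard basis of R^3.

(5, 8, 18)

By definition w = -4e1 + 3e2 + 0·e3.
Summing componentwise gives (5, 8, 18).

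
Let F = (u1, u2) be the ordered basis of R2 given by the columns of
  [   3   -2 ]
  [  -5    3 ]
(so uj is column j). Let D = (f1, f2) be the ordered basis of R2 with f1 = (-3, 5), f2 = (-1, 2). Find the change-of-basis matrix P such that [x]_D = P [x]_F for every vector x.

Column j of P is [uj]_D, since P maps F-coordinates to D-coordinates.
Expressing u1 in D: u1 = -f1 + 0·f2, so column 1 of P is (-1, 0).
Doing the same for each uj gives P = [[-1, 1], [0, -1]].

[[-1, 1], [0, -1]]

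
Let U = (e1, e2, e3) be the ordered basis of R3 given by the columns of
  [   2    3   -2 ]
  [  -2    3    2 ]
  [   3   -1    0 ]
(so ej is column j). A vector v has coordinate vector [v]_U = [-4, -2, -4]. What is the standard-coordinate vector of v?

v = M [v]_U, where M has columns e1, ..., e3.
Carrying out the matrix-vector product, v = [-6, -6, -10].

[-6, -6, -10]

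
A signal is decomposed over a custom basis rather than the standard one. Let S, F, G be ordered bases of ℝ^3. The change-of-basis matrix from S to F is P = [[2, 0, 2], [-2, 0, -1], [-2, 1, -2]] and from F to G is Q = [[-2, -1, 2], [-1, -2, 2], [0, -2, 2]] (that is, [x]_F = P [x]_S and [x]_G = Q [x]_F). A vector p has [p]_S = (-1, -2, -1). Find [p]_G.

First [p]_F = P [p]_S = (-4, 3, 2).
Then [p]_G = Q [p]_F = (9, 2, -2).

(9, 2, -2)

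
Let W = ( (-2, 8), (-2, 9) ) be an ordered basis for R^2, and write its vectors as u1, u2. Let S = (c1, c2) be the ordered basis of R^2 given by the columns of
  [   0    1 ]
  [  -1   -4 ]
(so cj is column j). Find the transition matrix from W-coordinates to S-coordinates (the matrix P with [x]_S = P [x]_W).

Let M have columns uj and N have columns cj. Then for every x, N [x]_S = x = M [x]_W, so P = N^(-1) M.
Since det N = 1, N^(-1) has integer entries; multiplying gives P = [[0, -1], [-2, -2]].

[[0, -1], [-2, -2]]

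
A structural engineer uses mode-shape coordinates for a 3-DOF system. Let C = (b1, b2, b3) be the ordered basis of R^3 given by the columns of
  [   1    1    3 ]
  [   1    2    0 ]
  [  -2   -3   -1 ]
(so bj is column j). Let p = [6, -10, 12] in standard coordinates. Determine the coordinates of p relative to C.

[-2, -4, 4]

We seek scalars with c_1 b1 + ... + c_3 b3 = p; equivalently solve M c = p where the columns of M are b1, ..., b3.
Row-reducing the augmented matrix [M | p] gives c = (-2, -4, 4).
Check: -2b1 - 4b2 + 4b3 = [6, -10, 12].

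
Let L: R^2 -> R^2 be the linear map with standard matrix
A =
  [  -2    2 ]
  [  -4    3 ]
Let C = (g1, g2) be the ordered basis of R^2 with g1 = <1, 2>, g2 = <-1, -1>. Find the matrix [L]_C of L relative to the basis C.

[[0, 1], [-2, 1]]

The j-th column of [L]_C is [L(gj)]_C.
L(g1) = A g1 = <2, 2> = 0·g1 - 2g2, so column 1 is <0, -2>.
Repeating for g2 and assembling the columns gives [[0, 1], [-2, 1]].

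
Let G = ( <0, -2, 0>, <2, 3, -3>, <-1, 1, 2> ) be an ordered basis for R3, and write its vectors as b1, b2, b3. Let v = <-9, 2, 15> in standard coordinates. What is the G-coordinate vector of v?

<-4, -3, 3>

We seek scalars with c_1 b1 + ... + c_3 b3 = v; equivalently solve M c = v where the columns of M are b1, ..., b3.
Row-reducing the augmented matrix [M | v] gives c = (-4, -3, 3).
Check: -4b1 - 3b2 + 3b3 = <-9, 2, 15>.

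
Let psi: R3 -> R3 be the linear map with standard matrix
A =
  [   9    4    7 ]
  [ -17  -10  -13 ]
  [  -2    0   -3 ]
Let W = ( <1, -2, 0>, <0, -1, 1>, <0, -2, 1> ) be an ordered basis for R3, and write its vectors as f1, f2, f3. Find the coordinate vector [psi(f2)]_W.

<3, -3, 0>

Column 2 of [psi]_W is the W-coordinate vector of psi(f2).
In standard coordinates psi(f2) = A f2 = <3, -3, -3>.
Converting to W: <3, -3, -3> = 3f1 - 3f2 + 0·f3, so the coordinate vector is <3, -3, 0>.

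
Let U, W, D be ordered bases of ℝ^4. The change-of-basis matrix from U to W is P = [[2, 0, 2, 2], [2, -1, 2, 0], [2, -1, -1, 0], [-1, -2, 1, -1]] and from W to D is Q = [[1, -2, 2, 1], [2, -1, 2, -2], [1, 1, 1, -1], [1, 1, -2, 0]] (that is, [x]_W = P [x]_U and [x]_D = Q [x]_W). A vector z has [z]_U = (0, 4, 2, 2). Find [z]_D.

(-12, 20, 10, 20)

Apply P to get W-coordinates (8, 0, -6, -8), then Q to get D-coordinates.
The result is [z]_D = (-12, 20, 10, 20).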